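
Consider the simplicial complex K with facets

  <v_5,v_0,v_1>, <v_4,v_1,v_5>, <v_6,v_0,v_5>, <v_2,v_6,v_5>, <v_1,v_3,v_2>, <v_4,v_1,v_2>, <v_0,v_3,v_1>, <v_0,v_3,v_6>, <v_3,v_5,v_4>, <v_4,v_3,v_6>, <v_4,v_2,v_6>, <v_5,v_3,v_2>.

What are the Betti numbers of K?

Fix the vertex order v_0 < v_1 < v_2 < v_3 < v_4 < v_5 < v_6 and write every simplex with vertices in increasing order. Then dim K = 2 and the simplices of K are:

  0-simplices (7): [v_0], [v_1], [v_2], [v_3], [v_4], [v_5], [v_6]
  1-simplices (18): (18 of them)
  2-simplices (12): (12 of them)

so the chain groups are C_0 ≅ Z^7, C_1 ≅ Z^18, C_2 ≅ Z^12.

The boundary map ∂_1: C_1 → C_0 is given by ∂[p,q] = [q] − [p]. For instance
  ∂[v_1,v_5] = [v_5] − [v_1].
The 7×18 boundary matrix has rank 6 and Smith normal form diag(1,1,1,1,1,1).

∂_2: C_2 → C_1 acts by ∂[p,q,r] = [q,r] − [p,r] + [p,q]. For instance
  ∂[v_1,v_2,v_4] = [v_2,v_4] − [v_1,v_4] + [v_1,v_2],
  ∂[v_0,v_5,v_6] = [v_5,v_6] − [v_0,v_6] + [v_0,v_5].
The 18×12 boundary matrix has rank 12 and Smith normal form diag(1,1,1,1,1,1,1,1,1,1,1,2).

Computing H_k = (kernel of ∂_k) / (image of ∂_{k+1}):

  H_0: rank C_0 − rank ∂_1 = 7 − 6 = 1, and the invariant factors of ∂_1 are all 1, so H_0 = Z.
  H_1: rank ker ∂_1 − rank ∂_2 = (18 − 6) − 12 = 0, and ∂_2 has invariant factor 2 > 1, so H_1 = Z/2.
  H_2: rank ker ∂_2 − rank ∂_3 = (12 − 12) − 0 = 0, and there is no ∂_3, so H_2 = 0.

(K is a triangulation of the real projective plane RP^2.)

Hence the Betti numbers are b_0 = 1, b_1 = 0, b_2 = 0.

b_0 = 1, b_1 = 0, b_2 = 0.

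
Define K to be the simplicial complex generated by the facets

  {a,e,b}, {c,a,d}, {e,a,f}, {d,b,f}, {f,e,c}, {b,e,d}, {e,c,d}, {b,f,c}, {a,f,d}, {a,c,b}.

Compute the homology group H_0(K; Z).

Order the vertices as a < b < c < d < e < f. Listing each simplex with vertices in this order, K has dimension 2 with simplices:

  0-simplices (6): a, b, c, d, e, f
  1-simplices (15): ab, ac, ad, ae, af, bc, bd, be, bf, cd, ce, cf, de, df, ef
  2-simplices (10): abc, abe, acd, adf, aef, bcf, bde, bdf, cde, cef

giving chain groups C_0 ≅ Z^6, C_1 ≅ Z^15, C_2 ≅ Z^10.

∂_1: C_1 → C_0 maps an edge to its endpoints' difference, ∂[p,q] = q − p. For instance
  ∂ab = b − a.
This gives a 6×15 integer matrix of rank 5; reducing to Smith normal form yields diagonal entries (1,1,1,1,1).

∂_2: C_2 → C_1 maps a triangle to the signed sum of its edges. For instance
  ∂bcf = cf − bf + bc,
  ∂acd = cd − ad + ac.
The resulting 15×10 matrix has rank 10, and its Smith normal form has invariant factors (1,1,1,1,1,1,1,1,1,2).

Reading off H_k = ker ∂_k / im ∂_{k+1}:

  H_0: rank C_0 − rank ∂_1 = 6 − 5 = 1, and the invariant factors of ∂_1 are all 1, so H_0 ≅ Z.

H_0 ≅ Z.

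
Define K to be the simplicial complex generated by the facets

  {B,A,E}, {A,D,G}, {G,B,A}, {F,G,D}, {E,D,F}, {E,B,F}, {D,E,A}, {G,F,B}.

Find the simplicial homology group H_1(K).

H_1 ≅ 0.

Take the total order A < B < D < E < F < G on the vertex set. Then K (dimension 2) consists of the simplices:

  0-simplices (6): A, B, D, E, F, G
  1-simplices (12): AB, AD, AE, AG, BE, BF, BG, DE, DF, DG, EF, FG
  2-simplices (8): ABE, ABG, ADE, ADG, BEF, BFG, DEF, DFG

giving chain groups C_0 ≅ Z^6, C_1 ≅ Z^12, C_2 ≅ Z^8.

∂_1: C_1 → C_0 maps an edge to its endpoints' difference, ∂[p,q] = q − p. For instance
  ∂FG = G − F.
This gives a 6×12 integer matrix of rank 5; reducing to Smith normal form yields diagonal entries (1,1,1,1,1).

∂_2: C_2 → C_1 sends each 2-simplex [p,q,r] to [q,r] − [p,r] + [p,q]. For instance
  ∂BEF = EF − BF + BE,
  ∂ADE = DE − AE + AD.
The 12×8 boundary matrix has rank 7 and Smith normal form diag(1,1,1,1,1,1,1).

Now H_k = ker ∂_k / im ∂_{k+1}, so:

  H_1: rank ker ∂_1 − rank ∂_2 = (12 − 5) − 7 = 0, and the invariant factors of ∂_2 are all 1, so H_1 ≅ 0.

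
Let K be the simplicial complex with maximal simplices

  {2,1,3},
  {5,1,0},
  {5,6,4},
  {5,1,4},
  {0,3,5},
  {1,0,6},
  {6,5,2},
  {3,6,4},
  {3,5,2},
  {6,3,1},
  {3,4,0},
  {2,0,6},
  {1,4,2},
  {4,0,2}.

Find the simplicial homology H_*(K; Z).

Order the vertices as 0 < 1 < 2 < 3 < 4 < 5 < 6. Listing each simplex with vertices in this order, K has dimension 2 with simplices:

  0-simplices (7): [0], [1], [2], [3], [4], [5], [6]
  1-simplices (21): [0,1], [0,2], [0,3], [0,4], [0,5], [0,6], [1,2], [1,3], [1,4], [1,5], [1,6], [2,3], [2,4], [2,5], [2,6], [3,4], [3,5], [3,6], [4,5], [4,6], [5,6]
  2-simplices (14): [0,1,5], [0,1,6], [0,2,4], [0,2,6], [0,3,4], [0,3,5], [1,2,3], [1,2,4], [1,3,6], [1,4,5], [2,3,5], [2,5,6], [3,4,6], [4,5,6]

so the chain groups are C_0 ≅ Z^7, C_1 ≅ Z^21, C_2 ≅ Z^14.

Boundary ∂_1: C_1 → C_0 maps an edge to its endpoints' difference, ∂[p,q] = q − p.
As a 7×21 matrix over Z this has rank 6, with invariant factors (1,1,1,1,1,1).

The boundary map ∂_2: C_2 → C_1 maps a triangle to the signed sum of its edges. For instance
  ∂[0,1,5] = [1,5] − [0,5] + [0,1],
  ∂[0,2,6] = [2,6] − [0,6] + [0,2].
As a 21×14 matrix over Z this has rank 13, with invariant factors (1,1,1,1,1,1,1,1,1,1,1,1,1).

From H_k ≅ ker(∂_k) / im(∂_{k+1}) we obtain:

  H_0: rank C_0 − rank ∂_1 = 7 − 6 = 1, and the invariant factors of ∂_1 are all 1, so H_0 = Z.
  H_1: rank ker ∂_1 − rank ∂_2 = (21 − 6) − 13 = 2, and the invariant factors of ∂_2 are all 1, so H_1 = Z^2.
  H_2: rank ker ∂_2 − rank ∂_3 = (14 − 13) − 0 = 1, and there is no ∂_3, so H_2 = Z.

As a check, the Euler characteristic is 7 − 21 + 14 = 0, which agrees with 1 − 2 + 1 = 0.

H_0 ≅ Z,  H_1 ≅ Z^2,  H_2 ≅ Z.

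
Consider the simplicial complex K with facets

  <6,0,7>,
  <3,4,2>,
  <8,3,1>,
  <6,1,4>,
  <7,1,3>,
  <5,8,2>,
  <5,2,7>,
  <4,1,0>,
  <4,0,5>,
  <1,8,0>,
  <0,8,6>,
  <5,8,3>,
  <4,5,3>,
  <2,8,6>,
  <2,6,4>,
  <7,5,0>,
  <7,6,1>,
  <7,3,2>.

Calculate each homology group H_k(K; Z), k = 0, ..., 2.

H_0 = Z,  H_1 = Z ⊕ Z/2Z,  H_2 = 0.

Fix the vertex order 0 < 1 < 2 < 3 < 4 < 5 < 6 < 7 < 8 and write every simplex with vertices in increasing order. Then dim K = 2 and the simplices of K are:

  0-simplices (9): [0], [1], [2], [3], [4], [5], [6], [7], [8]
  1-simplices (27): (27 of them)
  2-simplices (18): [0,1,4], [0,1,8], [0,4,5], [0,5,7], [0,6,7], [0,6,8], [1,3,7], [1,3,8], [1,4,6], [1,6,7], [2,3,4], [2,3,7], [2,4,6], [2,5,7], [2,5,8], [2,6,8], [3,4,5], [3,5,8]

Hence C_0 ≅ Z^9, C_1 ≅ Z^27, C_2 ≅ Z^18.

∂_1: C_1 → C_0 is given by ∂[p,q] = [q] − [p]. For instance
  ∂[0,7] = [7] − [0].
This gives a 9×27 integer matrix of rank 8; reducing to Smith normal form yields diagonal entries (1,1,1,1,1,1,1,1).

The boundary map ∂_2: C_2 → C_1 sends each 2-simplex [p,q,r] to [q,r] − [p,r] + [p,q]. For instance
  ∂[2,5,8] = [5,8] − [2,8] + [2,5],
  ∂[1,3,8] = [3,8] − [1,8] + [1,3].
The 27×18 boundary matrix has rank 18 and Smith normal form diag(1,1,1,1,1,1,1,1,1,1,1,1,1,1,1,1,1,2).

Now H_k = ker ∂_k / im ∂_{k+1}, so:

  H_0: rank C_0 − rank ∂_1 = 9 − 8 = 1, and the invariant factors of ∂_1 are all 1, so H_0 = Z.
  H_1: rank ker ∂_1 − rank ∂_2 = (27 − 8) − 18 = 1, and ∂_2 has invariant factor 2 > 1, so H_1 = Z ⊕ Z/2Z.
  H_2: rank ker ∂_2 − rank ∂_3 = (18 − 18) − 0 = 0, and there is no ∂_3, so H_2 = 0.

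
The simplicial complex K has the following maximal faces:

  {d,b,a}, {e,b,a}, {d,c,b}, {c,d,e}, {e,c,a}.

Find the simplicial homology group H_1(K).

H_1 = Z.

Take the total order a < b < c < d < e on the vertex set. Then K (dimension 2) consists of the simplices:

  0-simplices (5): a, b, c, d, e
  1-simplices (10): ab, ac, ad, ae, bc, bd, be, cd, ce, de
  2-simplices (5): abd, abe, ace, bcd, cde

so the chain groups are C_0 ≅ Z^5, C_1 ≅ Z^10, C_2 ≅ Z^5.

The boundary map ∂_1: C_1 → C_0 maps an edge to its endpoints' difference, ∂[p,q] = q − p. For instance
  ∂ae = e − a.
This gives a 5×10 integer matrix of rank 4; reducing to Smith normal form yields diagonal entries (1,1,1,1).

Boundary ∂_2: C_2 → C_1 sends each 2-simplex [p,q,r] to [q,r] − [p,r] + [p,q]. For instance
  ∂abd = bd − ad + ab,
  ∂bcd = cd − bd + bc.
The 10×5 boundary matrix has rank 5 and Smith normal form diag(1,1,1,1,1).

Reading off H_k = ker ∂_k / im ∂_{k+1}:

  H_1: rank ker ∂_1 − rank ∂_2 = (10 − 4) − 5 = 1, and the invariant factors of ∂_2 are all 1, so H_1 ≅ Z.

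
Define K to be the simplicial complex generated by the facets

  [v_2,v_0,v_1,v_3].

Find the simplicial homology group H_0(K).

H_0 = Z.

K has 4 vertices, 6 edges, 4 triangles, 1 3-simplex.
rank ∂_0 = 0, rank ∂_1 = 3 ⇒ b_0 = 4 − 0 − 3 = 1; all invariant factors of ∂_1 are 1 so no torsion. So H_0 = Z.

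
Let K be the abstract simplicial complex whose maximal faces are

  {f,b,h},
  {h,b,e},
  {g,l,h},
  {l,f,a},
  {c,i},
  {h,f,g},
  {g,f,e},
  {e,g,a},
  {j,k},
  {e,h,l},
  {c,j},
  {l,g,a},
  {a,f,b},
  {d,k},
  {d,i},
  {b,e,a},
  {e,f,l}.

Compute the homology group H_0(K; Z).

H_0 ≅ Z^2.

Take the total order a < b < c < d < e < f < g < h < i < j < k < l on the vertex set. Then K (dimension 2) consists of the simplices:

  0-simplices (12): a, b, c, d, e, f, g, h, i, j, k, l
  1-simplices (23): ab, ae, af, ag, al, be, bf, bh, ci, cj, di, dk, ef, eg, eh, el, fg, fh, fl, gh, gl, hl, jk
  2-simplices (12): abe, abf, aeg, afl, agl, beh, bfh, efg, efl, ehl, fgh, ghl

Hence C_0 ≅ Z^12, C_1 ≅ Z^23, C_2 ≅ Z^12.

The boundary map ∂_1: C_1 → C_0 sends each edge [p,q] (with p < q) to q − p.
The resulting 12×23 matrix has rank 10, and its Smith normal form has invariant factors (1,1,1,1,1,1,1,1,1,1).

Boundary ∂_2: C_2 → C_1 sends each 2-simplex [p,q,r] to [q,r] − [p,r] + [p,q]. For instance
  ∂efg = fg − eg + ef,
  ∂beh = eh − bh + be.
This gives a 23×12 integer matrix of rank 12; reducing to Smith normal form yields diagonal entries (1,1,1,1,1,1,1,1,1,1,1,2).

Now H_k = ker ∂_k / im ∂_{k+1}, so:

  H_0: rank C_0 − rank ∂_1 = 12 − 10 = 2, and the invariant factors of ∂_1 are all 1, so H_0 = Z^2.

(K is a triangulation of the disjoint union of the circle S^1 and the real projective plane RP^2.)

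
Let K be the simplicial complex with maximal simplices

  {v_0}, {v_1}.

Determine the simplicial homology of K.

We work with the vertex ordering v_0 < v_1. The simplices of K, each written with vertices in increasing order, are:

  0-simplices (2): [v_0], [v_1]

giving chain groups C_0 ≅ Z^2.

Computing H_k = (kernel of ∂_k) / (image of ∂_{k+1}):

  H_0: rank C_0 − rank ∂_1 = 2 − 0 = 2, and there is no ∂_1, so H_0 = Z^2.

H_0 = Z^2.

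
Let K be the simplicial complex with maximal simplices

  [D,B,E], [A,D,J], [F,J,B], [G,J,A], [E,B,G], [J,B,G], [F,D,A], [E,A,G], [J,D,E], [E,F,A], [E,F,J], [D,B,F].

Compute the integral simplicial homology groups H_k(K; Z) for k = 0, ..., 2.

H_0 = Z,  H_1 = Z/2Z,  H_2 = 0.

Order the vertices as A < B < D < E < F < G < J. Listing each simplex with vertices in this order, K has dimension 2 with simplices:

  0-simplices (7): A, B, D, E, F, G, J
  1-simplices (18): AD, AE, AF, AG, AJ, BD, BE, BF, BG, BJ, DE, DF, DJ, EF, EG, EJ, FJ, GJ
  2-simplices (12): ADF, ADJ, AEF, AEG, AGJ, BDE, BDF, BEG, BFJ, BGJ, DEJ, EFJ

Hence C_0 ≅ Z^7, C_1 ≅ Z^18, C_2 ≅ Z^12.

∂_1: C_1 → C_0 maps an edge to its endpoints' difference, ∂[p,q] = q − p. For instance
  ∂AE = E − A.
The 7×18 boundary matrix has rank 6 and Smith normal form diag(1,1,1,1,1,1).

∂_2: C_2 → C_1 acts by ∂[p,q,r] = [q,r] − [p,r] + [p,q]. For instance
  ∂AEF = EF − AF + AE,
  ∂BFJ = FJ − BJ + BF.
The resulting 18×12 matrix has rank 12, and its Smith normal form has invariant factors (1,1,1,1,1,1,1,1,1,1,1,2).

From H_k ≅ ker(∂_k) / im(∂_{k+1}) we obtain:

  H_0: rank C_0 − rank ∂_1 = 7 − 6 = 1, and the invariant factors of ∂_1 are all 1, so H_0 = Z.
  H_1: rank ker ∂_1 − rank ∂_2 = (18 − 6) − 12 = 0, and ∂_2 has invariant factor 2 > 1, so H_1 = Z/2Z.
  H_2: rank ker ∂_2 − rank ∂_3 = (12 − 12) − 0 = 0, and there is no ∂_3, so H_2 = 0.

As a check, the Euler characteristic is 7 − 18 + 12 = 1, which agrees with 1 − 0 + 0 = 1.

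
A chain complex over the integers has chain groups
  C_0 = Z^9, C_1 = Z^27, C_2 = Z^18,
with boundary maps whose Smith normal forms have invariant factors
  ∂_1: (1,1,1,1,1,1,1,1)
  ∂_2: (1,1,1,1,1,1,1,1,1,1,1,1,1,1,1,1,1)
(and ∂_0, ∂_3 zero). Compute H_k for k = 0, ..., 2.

H_0 = Z,  H_1 = Z^2,  H_2 = Z.

H_0: b_0 = 9 − 0 − 8 = 1; torsion from ∂_1 factors > 1: none. So H_0 = Z.
H_1: b_1 = 27 − 8 − 17 = 2; torsion from ∂_2 factors > 1: none. So H_1 = Z^2.
H_2: b_2 = 18 − 17 − 0 = 1; torsion from ∂_3 factors > 1: none. So H_2 = Z.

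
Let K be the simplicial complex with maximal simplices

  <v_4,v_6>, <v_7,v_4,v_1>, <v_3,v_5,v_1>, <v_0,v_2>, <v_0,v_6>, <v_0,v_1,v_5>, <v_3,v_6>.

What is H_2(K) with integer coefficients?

H_2 = 0.

We work with the vertex ordering v_0 < v_1 < v_2 < v_3 < v_4 < v_5 < v_6 < v_7. The simplices of K, each written with vertices in increasing order, are:

  0-simplices (8): [v_0], [v_1], [v_2], [v_3], [v_4], [v_5], [v_6], [v_7]
  1-simplices (12): [v_0,v_1], [v_0,v_2], [v_0,v_5], [v_0,v_6], [v_1,v_3], [v_1,v_4], [v_1,v_5], [v_1,v_7], [v_3,v_5], [v_3,v_6], [v_4,v_6], [v_4,v_7]
  2-simplices (3): [v_0,v_1,v_5], [v_1,v_3,v_5], [v_1,v_4,v_7]

giving chain groups C_0 ≅ Z^8, C_1 ≅ Z^12, C_2 ≅ Z^3.

Boundary ∂_1: C_1 → C_0 maps an edge to its endpoints' difference, ∂[p,q] = q − p. For instance
  ∂[v_3,v_5] = [v_5] − [v_3].
The resulting 8×12 matrix has rank 7, and its Smith normal form has invariant factors (1,1,1,1,1,1,1).

The boundary map ∂_2: C_2 → C_1 acts by ∂[p,q,r] = [q,r] − [p,r] + [p,q]. For instance
  ∂[v_1,v_4,v_7] = [v_4,v_7] − [v_1,v_7] + [v_1,v_4],
  ∂[v_1,v_3,v_5] = [v_3,v_5] − [v_1,v_5] + [v_1,v_3].
The 12×3 boundary matrix has rank 3 and Smith normal form diag(1,1,1).

Reading off H_k = ker ∂_k / im ∂_{k+1}:

  H_2: rank ker ∂_2 − rank ∂_3 = (3 − 3) − 0 = 0, and there is no ∂_3, so H_2 = 0.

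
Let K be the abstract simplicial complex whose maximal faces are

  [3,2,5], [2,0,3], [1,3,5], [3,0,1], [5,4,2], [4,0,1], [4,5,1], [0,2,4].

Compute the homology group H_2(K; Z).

H_2 = Z.

Order the vertices as 0 < 1 < 2 < 3 < 4 < 5. Listing each simplex with vertices in this order, K has dimension 2 with simplices:

  0-simplices (6): [0], [1], [2], [3], [4], [5]
  1-simplices (12): [0,1], [0,2], [0,3], [0,4], [1,3], [1,4], [1,5], [2,3], [2,4], [2,5], [3,5], [4,5]
  2-simplices (8): [0,1,3], [0,1,4], [0,2,3], [0,2,4], [1,3,5], [1,4,5], [2,3,5], [2,4,5]

so the chain groups are C_0 ≅ Z^6, C_1 ≅ Z^12, C_2 ≅ Z^8.

∂_1: C_1 → C_0 sends each edge [p,q] (with p < q) to q − p.
The resulting 6×12 matrix has rank 5, and its Smith normal form has invariant factors (1,1,1,1,1).

∂_2: C_2 → C_1 maps a triangle to the signed sum of its edges. For instance
  ∂[1,3,5] = [3,5] − [1,5] + [1,3],
  ∂[1,4,5] = [4,5] − [1,5] + [1,4].
The resulting 12×8 matrix has rank 7, and its Smith normal form has invariant factors (1,1,1,1,1,1,1).

From H_k ≅ ker(∂_k) / im(∂_{k+1}) we obtain:

  H_2: rank ker ∂_2 − rank ∂_3 = (8 − 7) − 0 = 1, and there is no ∂_3, so H_2 ≅ Z.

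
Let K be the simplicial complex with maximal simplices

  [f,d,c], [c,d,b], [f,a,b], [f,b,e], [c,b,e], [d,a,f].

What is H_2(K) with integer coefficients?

We work with the vertex ordering a < b < c < d < e < f. The simplices of K, each written with vertices in increasing order, are:

  0-simplices (6): a, b, c, d, e, f
  1-simplices (12): ab, ad, af, bc, bd, be, bf, cd, ce, cf, df, ef
  2-simplices (6): abf, adf, bcd, bce, bef, cdf

Hence C_0 ≅ Z^6, C_1 ≅ Z^12, C_2 ≅ Z^6.

The boundary map ∂_1: C_1 → C_0 maps an edge to its endpoints' difference, ∂[p,q] = q − p. For instance
  ∂ab = b − a.
The 6×12 boundary matrix has rank 5 and Smith normal form diag(1,1,1,1,1).

The boundary map ∂_2: C_2 → C_1 sends each 2-simplex [p,q,r] to [q,r] − [p,r] + [p,q]. For instance
  ∂bce = ce − be + bc,
  ∂abf = bf − af + ab.
This gives a 12×6 integer matrix of rank 6; reducing to Smith normal form yields diagonal entries (1,1,1,1,1,1).

From H_k ≅ ker(∂_k) / im(∂_{k+1}) we obtain:

  H_2: rank ker ∂_2 − rank ∂_3 = (6 − 6) − 0 = 0, and there is no ∂_3, so H_2 ≅ 0.

(K is a triangulation of the cylinder S^1 x I.)

H_2 ≅ 0.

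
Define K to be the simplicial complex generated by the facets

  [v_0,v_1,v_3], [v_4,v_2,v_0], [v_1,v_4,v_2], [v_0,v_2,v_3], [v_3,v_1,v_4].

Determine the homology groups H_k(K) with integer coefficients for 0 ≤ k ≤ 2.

H_0 = Z,  H_1 = Z,  H_2 = 0.

We work with the vertex ordering v_0 < v_1 < v_2 < v_3 < v_4. The simplices of K, each written with vertices in increasing order, are:

  0-simplices (5): [v_0], [v_1], [v_2], [v_3], [v_4]
  1-simplices (10): [v_0,v_1], [v_0,v_2], [v_0,v_3], [v_0,v_4], [v_1,v_2], [v_1,v_3], [v_1,v_4], [v_2,v_3], [v_2,v_4], [v_3,v_4]
  2-simplices (5): [v_0,v_1,v_3], [v_0,v_2,v_3], [v_0,v_2,v_4], [v_1,v_2,v_4], [v_1,v_3,v_4]

so the chain groups are C_0 ≅ Z^5, C_1 ≅ Z^10, C_2 ≅ Z^5.

The boundary map ∂_1: C_1 → C_0 is given by ∂[p,q] = [q] − [p]. For instance
  ∂[v_1,v_4] = [v_4] − [v_1].
This gives a 5×10 integer matrix of rank 4; reducing to Smith normal form yields diagonal entries (1,1,1,1).

Boundary ∂_2: C_2 → C_1 acts by ∂[p,q,r] = [q,r] − [p,r] + [p,q]. For instance
  ∂[v_0,v_1,v_3] = [v_1,v_3] − [v_0,v_3] + [v_0,v_1],
  ∂[v_0,v_2,v_4] = [v_2,v_4] − [v_0,v_4] + [v_0,v_2].
This gives a 10×5 integer matrix of rank 5; reducing to Smith normal form yields diagonal entries (1,1,1,1,1).

Reading off H_k = ker ∂_k / im ∂_{k+1}:

  H_0: rank C_0 − rank ∂_1 = 5 − 4 = 1, and the invariant factors of ∂_1 are all 1, so H_0 ≅ Z.
  H_1: rank ker ∂_1 − rank ∂_2 = (10 − 4) − 5 = 1, and the invariant factors of ∂_2 are all 1, so H_1 ≅ Z.
  H_2: rank ker ∂_2 − rank ∂_3 = (5 − 5) − 0 = 0, and there is no ∂_3, so H_2 ≅ 0.

(K is a triangulation of the Möbius band.)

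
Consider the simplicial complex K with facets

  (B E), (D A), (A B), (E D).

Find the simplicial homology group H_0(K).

Order the vertices as A < B < D < E. Listing each simplex with vertices in this order, K has dimension 1 with simplices:

  0-simplices (4): A, B, D, E
  1-simplices (4): AB, AD, BE, DE

giving chain groups C_0 ≅ Z^4, C_1 ≅ Z^4.

∂_1: C_1 → C_0 maps an edge to its endpoints' difference, ∂[p,q] = q − p.
As a 4×4 matrix over Z this has rank 3, with invariant factors (1,1,1).

Computing H_k = (kernel of ∂_k) / (image of ∂_{k+1}):

  H_0: rank C_0 − rank ∂_1 = 4 − 3 = 1, and the invariant factors of ∂_1 are all 1, so H_0 ≅ Z.

H_0 ≅ Z.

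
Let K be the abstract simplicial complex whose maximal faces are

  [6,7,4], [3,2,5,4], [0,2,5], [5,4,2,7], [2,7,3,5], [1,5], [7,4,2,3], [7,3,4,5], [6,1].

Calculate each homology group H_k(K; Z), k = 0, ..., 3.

H_0 = Z,  H_1 = Z,  H_2 = 0,  H_3 = Z.

We work with the vertex ordering 0 < 1 < 2 < 3 < 4 < 5 < 6 < 7. The simplices of K, each written with vertices in increasing order, are:

  0-simplices (8): [0], [1], [2], [3], [4], [5], [6], [7]
  1-simplices (16): [0,2], [0,5], [1,5], [1,6], [2,3], [2,4], [2,5], [2,7], [3,4], [3,5], [3,7], [4,5], [4,6], [4,7], [5,7], [6,7]
  2-simplices (12): [0,2,5], [2,3,4], [2,3,5], [2,3,7], [2,4,5], [2,4,7], [2,5,7], [3,4,5], [3,4,7], [3,5,7], [4,5,7], [4,6,7]
  3-simplices (5): [2,3,4,5], [2,3,4,7], [2,3,5,7], [2,4,5,7], [3,4,5,7]

so the chain groups are C_0 ≅ Z^8, C_1 ≅ Z^16, C_2 ≅ Z^12, C_3 ≅ Z^5.

The boundary map ∂_1: C_1 → C_0 sends each edge [p,q] (with p < q) to q − p. For instance
  ∂[5,7] = [7] − [5].
The resulting 8×16 matrix has rank 7, and its Smith normal form has invariant factors (1,1,1,1,1,1,1).

The boundary map ∂_2: C_2 → C_1 maps a triangle to the signed sum of its edges. For instance
  ∂[4,6,7] = [6,7] − [4,7] + [4,6],
  ∂[2,5,7] = [5,7] − [2,7] + [2,5].
As a 16×12 matrix over Z this has rank 8, with invariant factors (1,1,1,1,1,1,1,1).

The boundary map ∂_3: C_3 → C_2 sends each 3-simplex σ to the alternating sum Σ_i (−1)^i (σ with its i-th vertex removed). For instance
  ∂[2,3,5,7] = [3,5,7] − [2,5,7] + [2,3,7] − [2,3,5],
  ∂[2,3,4,5] = [3,4,5] − [2,4,5] + [2,3,5] − [2,3,4].
This gives a 12×5 integer matrix of rank 4; reducing to Smith normal form yields diagonal entries (1,1,1,1).

Computing H_k = (kernel of ∂_k) / (image of ∂_{k+1}):

  H_0: rank C_0 − rank ∂_1 = 8 − 7 = 1, and the invariant factors of ∂_1 are all 1, so H_0 ≅ Z.
  H_1: rank ker ∂_1 − rank ∂_2 = (16 − 7) − 8 = 1, and the invariant factors of ∂_2 are all 1, so H_1 ≅ Z.
  H_2: rank ker ∂_2 − rank ∂_3 = (12 − 8) − 4 = 0, and the invariant factors of ∂_3 are all 1, so H_2 ≅ 0.
  H_3: rank ker ∂_3 − rank ∂_4 = (5 − 4) − 0 = 1, and there is no ∂_4, so H_3 ≅ Z.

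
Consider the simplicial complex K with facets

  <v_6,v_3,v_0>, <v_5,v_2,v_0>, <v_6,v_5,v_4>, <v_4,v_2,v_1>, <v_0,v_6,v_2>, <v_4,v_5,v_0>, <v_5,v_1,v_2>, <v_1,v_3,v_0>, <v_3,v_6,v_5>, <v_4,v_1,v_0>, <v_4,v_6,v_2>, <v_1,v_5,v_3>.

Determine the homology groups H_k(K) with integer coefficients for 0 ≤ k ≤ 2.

H_0 = Z,  H_1 = Z/2,  H_2 = 0.

Order the vertices as v_0 < v_1 < v_2 < v_3 < v_4 < v_5 < v_6. Listing each simplex with vertices in this order, K has dimension 2 with simplices:

  0-simplices (7): [v_0], [v_1], [v_2], [v_3], [v_4], [v_5], [v_6]
  1-simplices (18): (18 of them)
  2-simplices (12): (12 of them)

Hence C_0 ≅ Z^7, C_1 ≅ Z^18, C_2 ≅ Z^12.

The boundary map ∂_1: C_1 → C_0 is given by ∂[p,q] = [q] − [p].
This gives a 7×18 integer matrix of rank 6; reducing to Smith normal form yields diagonal entries (1,1,1,1,1,1).

The boundary map ∂_2: C_2 → C_1 maps a triangle to the signed sum of its edges. For instance
  ∂[v_1,v_3,v_5] = [v_3,v_5] − [v_1,v_5] + [v_1,v_3],
  ∂[v_3,v_5,v_6] = [v_5,v_6] − [v_3,v_6] + [v_3,v_5].
As a 18×12 matrix over Z this has rank 12, with invariant factors (1,1,1,1,1,1,1,1,1,1,1,2).

Now H_k = ker ∂_k / im ∂_{k+1}, so:

  H_0: rank C_0 − rank ∂_1 = 7 − 6 = 1, and the invariant factors of ∂_1 are all 1, so H_0 = Z.
  H_1: rank ker ∂_1 − rank ∂_2 = (18 − 6) − 12 = 0, and ∂_2 has invariant factor 2 > 1, so H_1 = Z/2.
  H_2: rank ker ∂_2 − rank ∂_3 = (12 − 12) − 0 = 0, and there is no ∂_3, so H_2 = 0.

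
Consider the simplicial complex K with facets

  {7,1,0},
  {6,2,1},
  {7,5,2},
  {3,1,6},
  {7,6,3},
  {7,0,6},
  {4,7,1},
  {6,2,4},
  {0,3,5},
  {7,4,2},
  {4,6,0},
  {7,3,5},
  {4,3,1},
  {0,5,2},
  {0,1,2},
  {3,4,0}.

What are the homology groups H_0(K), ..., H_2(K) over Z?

H_0 = Z,  H_1 = Z^2,  H_2 = Z.

Take the total order 0 < 1 < 2 < 3 < 4 < 5 < 6 < 7 on the vertex set. Then K (dimension 2) consists of the simplices:

  0-simplices (8): [0], [1], [2], [3], [4], [5], [6], [7]
  1-simplices (24): (24 of them)
  2-simplices (16): [0,1,2], [0,1,7], [0,2,5], [0,3,4], [0,3,5], [0,4,6], [0,6,7], [1,2,6], [1,3,4], [1,3,6], [1,4,7], [2,4,6], [2,4,7], [2,5,7], [3,5,7], [3,6,7]

so the chain groups are C_0 ≅ Z^8, C_1 ≅ Z^24, C_2 ≅ Z^16.

∂_1: C_1 → C_0 sends each edge [p,q] (with p < q) to q − p.
The 8×24 boundary matrix has rank 7 and Smith normal form diag(1,1,1,1,1,1,1).

∂_2: C_2 → C_1 sends each 2-simplex [p,q,r] to [q,r] − [p,r] + [p,q]. For instance
  ∂[2,4,7] = [4,7] − [2,7] + [2,4],
  ∂[1,4,7] = [4,7] − [1,7] + [1,4].
As a 24×16 matrix over Z this has rank 15, with invariant factors (1,1,1,1,1,1,1,1,1,1,1,1,1,1,1).

Computing H_k = (kernel of ∂_k) / (image of ∂_{k+1}):

  H_0: rank C_0 − rank ∂_1 = 8 − 7 = 1, and the invariant factors of ∂_1 are all 1, so H_0 ≅ Z.
  H_1: rank ker ∂_1 − rank ∂_2 = (24 − 7) − 15 = 2, and the invariant factors of ∂_2 are all 1, so H_1 ≅ Z^2.
  H_2: rank ker ∂_2 − rank ∂_3 = (16 − 15) − 0 = 1, and there is no ∂_3, so H_2 ≅ Z.

(K is a triangulation of the torus T^2.)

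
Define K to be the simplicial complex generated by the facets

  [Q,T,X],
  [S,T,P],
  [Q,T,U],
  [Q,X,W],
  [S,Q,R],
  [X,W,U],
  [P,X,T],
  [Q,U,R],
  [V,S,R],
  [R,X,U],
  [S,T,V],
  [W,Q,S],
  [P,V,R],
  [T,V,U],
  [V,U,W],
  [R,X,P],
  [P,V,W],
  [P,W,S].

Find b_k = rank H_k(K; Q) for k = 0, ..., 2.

b_0 = 1, b_1 = 1, b_2 = 0.

Fix the vertex order P < Q < R < S < T < U < V < W < X and write every simplex with vertices in increasing order. Then dim K = 2 and the simplices of K are:

  0-simplices (9): P, Q, R, S, T, U, V, W, X
  1-simplices (27): PR, PS, PT, PV, PW, PX, QR, QS, QT, QU, QW, QX, RS, RU, RV, RX, ST, SV, SW, TU, TV, TX, UV, UW, UX, VW, WX
  2-simplices (18): PRV, PRX, PST, PSW, PTX, PVW, QRS, QRU, QSW, QTU, QTX, QWX, RSV, RUX, STV, TUV, UVW, UWX

Hence C_0 ≅ Z^9, C_1 ≅ Z^27, C_2 ≅ Z^18.

The boundary map ∂_1: C_1 → C_0 sends each edge [p,q] (with p < q) to q − p. For instance
  ∂QW = W − Q.
This gives a 9×27 integer matrix of rank 8; reducing to Smith normal form yields diagonal entries (1,1,1,1,1,1,1,1).

Boundary ∂_2: C_2 → C_1 maps a triangle to the signed sum of its edges. For instance
  ∂UVW = VW − UW + UV,
  ∂QRU = RU − QU + QR.
As a 27×18 matrix over Z this has rank 18, with invariant factors (1,1,1,1,1,1,1,1,1,1,1,1,1,1,1,1,1,2).

Computing H_k = (kernel of ∂_k) / (image of ∂_{k+1}):

  H_0: rank C_0 − rank ∂_1 = 9 − 8 = 1, and the invariant factors of ∂_1 are all 1, so H_0 ≅ Z.
  H_1: rank ker ∂_1 − rank ∂_2 = (27 − 8) − 18 = 1, and ∂_2 has invariant factor 2 > 1, so H_1 ≅ Z ⊕ Z/2.
  H_2: rank ker ∂_2 − rank ∂_3 = (18 − 18) − 0 = 0, and there is no ∂_3, so H_2 ≅ 0.

(K is a triangulation of the Klein bottle.)

Hence the Betti numbers are b_0 = 1, b_1 = 1, b_2 = 0.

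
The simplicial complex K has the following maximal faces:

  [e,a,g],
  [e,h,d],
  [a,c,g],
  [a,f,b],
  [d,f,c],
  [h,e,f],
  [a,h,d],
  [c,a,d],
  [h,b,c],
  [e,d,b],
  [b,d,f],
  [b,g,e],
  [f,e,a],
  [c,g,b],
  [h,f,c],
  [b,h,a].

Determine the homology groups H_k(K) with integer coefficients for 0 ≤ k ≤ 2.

Order the vertices as a < b < c < d < e < f < g < h. Listing each simplex with vertices in this order, K has dimension 2 with simplices:

  0-simplices (8): a, b, c, d, e, f, g, h
  1-simplices (24): ab, ac, ad, ae, af, ag, ah, bc, bd, be, bf, bg, bh, cd, cf, cg, ch, de, df, dh, ef, eg, eh, fh
  2-simplices (16): abf, abh, acd, acg, adh, aef, aeg, bcg, bch, bde, bdf, beg, cdf, cfh, deh, efh

so the chain groups are C_0 ≅ Z^8, C_1 ≅ Z^24, C_2 ≅ Z^16.

Boundary ∂_1: C_1 → C_0 maps an edge to its endpoints' difference, ∂[p,q] = q − p.
As a 8×24 matrix over Z this has rank 7, with invariant factors (1,1,1,1,1,1,1).

∂_2: C_2 → C_1 acts by ∂[p,q,r] = [q,r] − [p,r] + [p,q]. For instance
  ∂cfh = fh − ch + cf,
  ∂beg = eg − bg + be.
The resulting 24×16 matrix has rank 15, and its Smith normal form has invariant factors (1,1,1,1,1,1,1,1,1,1,1,1,1,1,1).

Now H_k = ker ∂_k / im ∂_{k+1}, so:

  H_0: rank C_0 − rank ∂_1 = 8 − 7 = 1, and the invariant factors of ∂_1 are all 1, so H_0 ≅ Z.
  H_1: rank ker ∂_1 − rank ∂_2 = (24 − 7) − 15 = 2, and the invariant factors of ∂_2 are all 1, so H_1 ≅ Z^2.
  H_2: rank ker ∂_2 − rank ∂_3 = (16 − 15) − 0 = 1, and there is no ∂_3, so H_2 ≅ Z.

As a check, the Euler characteristic is 8 − 24 + 16 = 0, which agrees with 1 − 2 + 1 = 0.

H_0 = Z,  H_1 = Z^2,  H_2 = Z.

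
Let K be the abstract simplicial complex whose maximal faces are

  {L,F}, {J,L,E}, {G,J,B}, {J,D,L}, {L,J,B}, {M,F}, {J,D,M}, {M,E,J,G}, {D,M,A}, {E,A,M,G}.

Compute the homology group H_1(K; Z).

We work with the vertex ordering A < B < D < E < F < G < J < L < M. The simplices of K, each written with vertices in increasing order, are:

  0-simplices (9): A, B, D, E, F, G, J, L, M
  1-simplices (20): AD, AE, AG, AM, BG, BJ, BL, DJ, DL, DM, EG, EJ, EL, EM, FL, FM, GJ, GM, JL, JM
  2-simplices (13): ADM, AEG, AEM, AGM, BGJ, BJL, DJL, DJM, EGJ, EGM, EJL, EJM, GJM
  3-simplices (2): AEGM, EGJM

Hence C_0 ≅ Z^9, C_1 ≅ Z^20, C_2 ≅ Z^13, C_3 ≅ Z^2.

The boundary map ∂_1: C_1 → C_0 is given by ∂[p,q] = [q] − [p].
This gives a 9×20 integer matrix of rank 8; reducing to Smith normal form yields diagonal entries (1,1,1,1,1,1,1,1).

Boundary ∂_2: C_2 → C_1 sends each 2-simplex [p,q,r] to [q,r] − [p,r] + [p,q]. For instance
  ∂EJL = JL − EL + EJ,
  ∂EGJ = GJ − EJ + EG.
The 20×13 boundary matrix has rank 11 and Smith normal form diag(1,1,1,1,1,1,1,1,1,1,1).

The boundary map ∂_3: C_3 → C_2 sends each 3-simplex σ to the alternating sum Σ_i (−1)^i (σ with its i-th vertex removed). For instance
  ∂EGJM = GJM − EJM + EGM − EGJ,
  ∂AEGM = EGM − AGM + AEM − AEG.
This gives a 13×2 integer matrix of rank 2; reducing to Smith normal form yields diagonal entries (1,1).

Computing H_k = (kernel of ∂_k) / (image of ∂_{k+1}):

  H_1: rank ker ∂_1 − rank ∂_2 = (20 − 8) − 11 = 1, and the invariant factors of ∂_2 are all 1, so H_1 = Z.

H_1 = Z.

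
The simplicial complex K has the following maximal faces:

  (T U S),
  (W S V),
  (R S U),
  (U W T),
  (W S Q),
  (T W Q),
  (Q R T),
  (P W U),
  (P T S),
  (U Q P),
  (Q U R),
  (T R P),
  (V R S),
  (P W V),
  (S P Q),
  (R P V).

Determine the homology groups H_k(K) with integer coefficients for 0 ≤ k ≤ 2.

H_0 = Z,  H_1 = Z^2,  H_2 = Z.

Order the vertices as P < Q < R < S < T < U < V < W. Listing each simplex with vertices in this order, K has dimension 2 with simplices:

  0-simplices (8): P, Q, R, S, T, U, V, W
  1-simplices (24): PQ, PR, PS, PT, PU, PV, PW, QR, QS, QT, QU, QW, RS, RT, RU, RV, ST, SU, SV, SW, TU, TW, UW, VW
  2-simplices (16): PQS, PQU, PRT, PRV, PST, PUW, PVW, QRT, QRU, QSW, QTW, RSU, RSV, STU, SVW, TUW

Hence C_0 ≅ Z^8, C_1 ≅ Z^24, C_2 ≅ Z^16.

The boundary map ∂_1: C_1 → C_0 is given by ∂[p,q] = [q] − [p]. For instance
  ∂PS = S − P.
The 8×24 boundary matrix has rank 7 and Smith normal form diag(1,1,1,1,1,1,1).

The boundary map ∂_2: C_2 → C_1 acts by ∂[p,q,r] = [q,r] − [p,r] + [p,q]. For instance
  ∂PVW = VW − PW + PV,
  ∂QSW = SW − QW + QS.
The 24×16 boundary matrix has rank 15 and Smith normal form diag(1,1,1,1,1,1,1,1,1,1,1,1,1,1,1).

Reading off H_k = ker ∂_k / im ∂_{k+1}:

  H_0: rank C_0 − rank ∂_1 = 8 − 7 = 1, and the invariant factors of ∂_1 are all 1, so H_0 = Z.
  H_1: rank ker ∂_1 − rank ∂_2 = (24 − 7) − 15 = 2, and the invariant factors of ∂_2 are all 1, so H_1 = Z^2.
  H_2: rank ker ∂_2 − rank ∂_3 = (16 − 15) − 0 = 1, and there is no ∂_3, so H_2 = Z.

(K is a triangulation of the torus T^2.)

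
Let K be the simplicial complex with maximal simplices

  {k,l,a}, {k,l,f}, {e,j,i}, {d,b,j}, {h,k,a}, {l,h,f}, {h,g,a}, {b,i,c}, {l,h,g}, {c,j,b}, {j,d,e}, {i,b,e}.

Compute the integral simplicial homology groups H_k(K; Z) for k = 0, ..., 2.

Order the vertices as a < b < c < d < e < f < g < h < i < j < k < l. Listing each simplex with vertices in this order, K has dimension 2 with simplices:

  0-simplices (12): a, b, c, d, e, f, g, h, i, j, k, l
  1-simplices (24): ag, ah, ak, al, bc, bd, be, bi, bj, ci, cj, de, dj, ei, ej, fh, fk, fl, gh, gl, hk, hl, ij, kl
  2-simplices (12): agh, ahk, akl, bci, bcj, bdj, bei, dej, eij, fhl, fkl, ghl

so the chain groups are C_0 ≅ Z^12, C_1 ≅ Z^24, C_2 ≅ Z^12.

The boundary map ∂_1: C_1 → C_0 is given by ∂[p,q] = [q] − [p].
The 12×24 boundary matrix has rank 10 and Smith normal form diag(1,1,1,1,1,1,1,1,1,1).

∂_2: C_2 → C_1 acts by ∂[p,q,r] = [q,r] − [p,r] + [p,q]. For instance
  ∂ahk = hk − ak + ah,
  ∂akl = kl − al + ak.
This gives a 24×12 integer matrix of rank 12; reducing to Smith normal form yields diagonal entries (1,1,1,1,1,1,1,1,1,1,1,1).

Now H_k = ker ∂_k / im ∂_{k+1}, so:

  H_0: rank C_0 − rank ∂_1 = 12 − 10 = 2, and the invariant factors of ∂_1 are all 1, so H_0 ≅ Z^2.
  H_1: rank ker ∂_1 − rank ∂_2 = (24 − 10) − 12 = 2, and the invariant factors of ∂_2 are all 1, so H_1 ≅ Z^2.
  H_2: rank ker ∂_2 − rank ∂_3 = (12 − 12) − 0 = 0, and there is no ∂_3, so H_2 ≅ 0.

H_0 ≅ Z^2,  H_1 ≅ Z^2,  H_2 = 0.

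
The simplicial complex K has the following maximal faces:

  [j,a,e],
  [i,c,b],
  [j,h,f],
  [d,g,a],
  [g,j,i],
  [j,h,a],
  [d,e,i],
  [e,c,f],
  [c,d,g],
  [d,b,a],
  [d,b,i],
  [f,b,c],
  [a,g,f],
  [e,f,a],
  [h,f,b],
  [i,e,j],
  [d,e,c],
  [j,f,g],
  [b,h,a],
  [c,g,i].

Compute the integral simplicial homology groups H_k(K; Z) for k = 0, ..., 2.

H_0 = Z,  H_1 = Z × Z/2,  H_2 = 0.

Order the vertices as a < b < c < d < e < f < g < h < i < j. Listing each simplex with vertices in this order, K has dimension 2 with simplices:

  0-simplices (10): a, b, c, d, e, f, g, h, i, j
  1-simplices (30): ab, ad, ae, af, ag, ah, aj, bc, bd, bf, bh, bi, cd, ce, cf, cg, ci, de, dg, di, ef, ei, ej, fg, fh, fj, gi, gj, hj, ij
  2-simplices (20): abd, abh, adg, aef, aej, afg, ahj, bcf, bci, bdi, bfh, cde, cdg, cef, cgi, dei, eij, fgj, fhj, gij

so the chain groups are C_0 ≅ Z^10, C_1 ≅ Z^30, C_2 ≅ Z^20.

Boundary ∂_1: C_1 → C_0 is given by ∂[p,q] = [q] − [p]. For instance
  ∂ce = e − c.
As a 10×30 matrix over Z this has rank 9, with invariant factors (1,1,1,1,1,1,1,1,1).

The boundary map ∂_2: C_2 → C_1 sends each 2-simplex [p,q,r] to [q,r] − [p,r] + [p,q]. For instance
  ∂bcf = cf − bf + bc,
  ∂ahj = hj − aj + ah.
The resulting 30×20 matrix has rank 20, and its Smith normal form has invariant factors (1,1,1,1,1,1,1,1,1,1,1,1,1,1,1,1,1,1,1,2).

From H_k ≅ ker(∂_k) / im(∂_{k+1}) we obtain:

  H_0: rank C_0 − rank ∂_1 = 10 − 9 = 1, and the invariant factors of ∂_1 are all 1, so H_0 ≅ Z.
  H_1: rank ker ∂_1 − rank ∂_2 = (30 − 9) − 20 = 1, and ∂_2 has invariant factor 2 > 1, so H_1 ≅ Z × Z/2.
  H_2: rank ker ∂_2 − rank ∂_3 = (20 − 20) − 0 = 0, and there is no ∂_3, so H_2 ≅ 0.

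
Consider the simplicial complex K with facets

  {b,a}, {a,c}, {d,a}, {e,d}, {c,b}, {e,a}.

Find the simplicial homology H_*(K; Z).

We work with the vertex ordering a < b < c < d < e. The simplices of K, each written with vertices in increasing order, are:

  0-simplices (5): a, b, c, d, e
  1-simplices (6): ab, ac, ad, ae, bc, de

giving chain groups C_0 ≅ Z^5, C_1 ≅ Z^6.

∂_1: C_1 → C_0 sends each edge [p,q] (with p < q) to q − p. For instance
  ∂ae = e − a.
This gives a 5×6 integer matrix of rank 4; reducing to Smith normal form yields diagonal entries (1,1,1,1).

Reading off H_k = ker ∂_k / im ∂_{k+1}:

  H_0: rank C_0 − rank ∂_1 = 5 − 4 = 1, and the invariant factors of ∂_1 are all 1, so H_0 ≅ Z.
  H_1: rank ker ∂_1 − rank ∂_2 = (6 − 4) − 0 = 2, and there is no ∂_2, so H_1 ≅ Z^2.

H_0 ≅ Z,  H_1 ≅ Z^2.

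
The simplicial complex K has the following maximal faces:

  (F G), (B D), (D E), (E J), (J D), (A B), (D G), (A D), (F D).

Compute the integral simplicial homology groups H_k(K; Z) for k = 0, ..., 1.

H_0 ≅ Z,  H_1 ≅ Z^3.

Order the vertices as A < B < D < E < F < G < J. Listing each simplex with vertices in this order, K has dimension 1 with simplices:

  0-simplices (7): A, B, D, E, F, G, J
  1-simplices (9): AB, AD, BD, DE, DF, DG, DJ, EJ, FG

giving chain groups C_0 ≅ Z^7, C_1 ≅ Z^9.

The boundary map ∂_1: C_1 → C_0 is given by ∂[p,q] = [q] − [p]. For instance
  ∂BD = D − B.
This gives a 7×9 integer matrix of rank 6; reducing to Smith normal form yields diagonal entries (1,1,1,1,1,1).

From H_k ≅ ker(∂_k) / im(∂_{k+1}) we obtain:

  H_0: rank C_0 − rank ∂_1 = 7 − 6 = 1, and the invariant factors of ∂_1 are all 1, so H_0 = Z.
  H_1: rank ker ∂_1 − rank ∂_2 = (9 − 6) − 0 = 3, and there is no ∂_2, so H_1 = Z^3.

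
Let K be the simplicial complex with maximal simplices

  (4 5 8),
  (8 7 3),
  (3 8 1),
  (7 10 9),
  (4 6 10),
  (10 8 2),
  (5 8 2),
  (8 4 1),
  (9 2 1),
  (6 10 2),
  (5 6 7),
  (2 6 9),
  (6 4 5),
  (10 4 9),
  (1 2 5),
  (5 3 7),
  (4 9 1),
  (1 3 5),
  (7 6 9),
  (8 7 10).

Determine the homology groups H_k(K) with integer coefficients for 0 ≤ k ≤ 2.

H_0 ≅ Z,  H_1 ≅ Z ⊕ Z/2,  H_2 = 0.

Order the vertices as 1 < 2 < 3 < 4 < 5 < 6 < 7 < 8 < 9 < 10. Listing each simplex with vertices in this order, K has dimension 2 with simplices:

  0-simplices (10): [1], [2], [3], [4], [5], [6], [7], [8], [9], [10]
  1-simplices (30): (30 of them)
  2-simplices (20): (20 of them)

Hence C_0 ≅ Z^10, C_1 ≅ Z^30, C_2 ≅ Z^20.

∂_1: C_1 → C_0 is given by ∂[p,q] = [q] − [p]. For instance
  ∂[4,5] = [5] − [4].
The resulting 10×30 matrix has rank 9, and its Smith normal form has invariant factors (1,1,1,1,1,1,1,1,1).

The boundary map ∂_2: C_2 → C_1 acts by ∂[p,q,r] = [q,r] − [p,r] + [p,q]. For instance
  ∂[7,9,10] = [9,10] − [7,10] + [7,9],
  ∂[3,7,8] = [7,8] − [3,8] + [3,7].
This gives a 30×20 integer matrix of rank 20; reducing to Smith normal form yields diagonal entries (1,1,1,1,1,1,1,1,1,1,1,1,1,1,1,1,1,1,1,2).

Computing H_k = (kernel of ∂_k) / (image of ∂_{k+1}):

  H_0: rank C_0 − rank ∂_1 = 10 − 9 = 1, and the invariant factors of ∂_1 are all 1, so H_0 ≅ Z.
  H_1: rank ker ∂_1 − rank ∂_2 = (30 − 9) − 20 = 1, and ∂_2 has invariant factor 2 > 1, so H_1 ≅ Z ⊕ Z/2.
  H_2: rank ker ∂_2 − rank ∂_3 = (20 − 20) − 0 = 0, and there is no ∂_3, so H_2 ≅ 0.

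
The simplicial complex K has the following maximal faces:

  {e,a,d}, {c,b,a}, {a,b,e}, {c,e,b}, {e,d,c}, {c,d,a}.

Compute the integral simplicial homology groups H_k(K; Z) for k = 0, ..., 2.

H_0 ≅ Z,  H_1 = 0,  H_2 ≅ Z.

We work with the vertex ordering a < b < c < d < e. The simplices of K, each written with vertices in increasing order, are:

  0-simplices (5): a, b, c, d, e
  1-simplices (9): ab, ac, ad, ae, bc, be, cd, ce, de
  2-simplices (6): abc, abe, acd, ade, bce, cde

giving chain groups C_0 ≅ Z^5, C_1 ≅ Z^9, C_2 ≅ Z^6.

Boundary ∂_1: C_1 → C_0 sends each edge [p,q] (with p < q) to q − p. For instance
  ∂cd = d − c.
As a 5×9 matrix over Z this has rank 4, with invariant factors (1,1,1,1).

Boundary ∂_2: C_2 → C_1 acts by ∂[p,q,r] = [q,r] − [p,r] + [p,q]. For instance
  ∂acd = cd − ad + ac,
  ∂cde = de − ce + cd.
This gives a 9×6 integer matrix of rank 5; reducing to Smith normal form yields diagonal entries (1,1,1,1,1).

Computing H_k = (kernel of ∂_k) / (image of ∂_{k+1}):

  H_0: rank C_0 − rank ∂_1 = 5 − 4 = 1, and the invariant factors of ∂_1 are all 1, so H_0 ≅ Z.
  H_1: rank ker ∂_1 − rank ∂_2 = (9 − 4) − 5 = 0, and the invariant factors of ∂_2 are all 1, so H_1 ≅ 0.
  H_2: rank ker ∂_2 − rank ∂_3 = (6 − 5) − 0 = 1, and there is no ∂_3, so H_2 ≅ Z.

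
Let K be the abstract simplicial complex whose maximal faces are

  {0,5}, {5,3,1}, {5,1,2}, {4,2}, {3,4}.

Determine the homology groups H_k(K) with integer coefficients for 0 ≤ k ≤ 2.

H_0 ≅ Z,  H_1 ≅ Z,  H_2 = 0.

Take the total order 0 < 1 < 2 < 3 < 4 < 5 on the vertex set. Then K (dimension 2) consists of the simplices:

  0-simplices (6): [0], [1], [2], [3], [4], [5]
  1-simplices (8): [0,5], [1,2], [1,3], [1,5], [2,4], [2,5], [3,4], [3,5]
  2-simplices (2): [1,2,5], [1,3,5]

Hence C_0 ≅ Z^6, C_1 ≅ Z^8, C_2 ≅ Z^2.

∂_1: C_1 → C_0 maps an edge to its endpoints' difference, ∂[p,q] = q − p. For instance
  ∂[2,5] = [5] − [2].
The resulting 6×8 matrix has rank 5, and its Smith normal form has invariant factors (1,1,1,1,1).

The boundary map ∂_2: C_2 → C_1 maps a triangle to the signed sum of its edges. For instance
  ∂[1,3,5] = [3,5] − [1,5] + [1,3],
  ∂[1,2,5] = [2,5] − [1,5] + [1,2].
The resulting 8×2 matrix has rank 2, and its Smith normal form has invariant factors (1,1).

Now H_k = ker ∂_k / im ∂_{k+1}, so:

  H_0: rank C_0 − rank ∂_1 = 6 − 5 = 1, and the invariant factors of ∂_1 are all 1, so H_0 = Z.
  H_1: rank ker ∂_1 − rank ∂_2 = (8 − 5) − 2 = 1, and the invariant factors of ∂_2 are all 1, so H_1 = Z.
  H_2: rank ker ∂_2 − rank ∂_3 = (2 − 2) − 0 = 0, and there is no ∂_3, so H_2 = 0.

As a check, the Euler characteristic is 6 − 8 + 2 = 0, which agrees with 1 − 1 + 0 = 0.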